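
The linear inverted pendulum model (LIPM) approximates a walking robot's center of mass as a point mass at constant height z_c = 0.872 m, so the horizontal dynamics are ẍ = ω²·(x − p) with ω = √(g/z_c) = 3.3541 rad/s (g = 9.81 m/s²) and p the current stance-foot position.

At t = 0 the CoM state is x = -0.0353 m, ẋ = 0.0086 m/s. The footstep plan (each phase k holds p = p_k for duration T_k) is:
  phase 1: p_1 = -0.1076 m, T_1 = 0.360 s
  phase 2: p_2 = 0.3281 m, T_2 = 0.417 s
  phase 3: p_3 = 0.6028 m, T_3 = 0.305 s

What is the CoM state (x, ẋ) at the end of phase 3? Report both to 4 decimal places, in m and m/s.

phase 1: p=-0.1076, T=0.360, ωT=1.207476, cosh=1.821991, sinh=1.523040; start (x,ẋ)=(-0.035300, 0.008600) → end (x,ẋ)=(0.028035, 0.385009)
phase 2: p=0.3281, T=0.417, ωT=1.398660, cosh=2.148348, sinh=1.901420; start (x,ẋ)=(0.028035, 0.385009) → end (x,ẋ)=(-0.098285, -1.086548)
phase 3: p=0.6028, T=0.305, ωT=1.023000, cosh=1.570521, sinh=1.211007; start (x,ẋ)=(-0.098285, -1.086548) → end (x,ẋ)=(-0.890570, -4.554140)

x = -0.8906, ẋ = -4.5541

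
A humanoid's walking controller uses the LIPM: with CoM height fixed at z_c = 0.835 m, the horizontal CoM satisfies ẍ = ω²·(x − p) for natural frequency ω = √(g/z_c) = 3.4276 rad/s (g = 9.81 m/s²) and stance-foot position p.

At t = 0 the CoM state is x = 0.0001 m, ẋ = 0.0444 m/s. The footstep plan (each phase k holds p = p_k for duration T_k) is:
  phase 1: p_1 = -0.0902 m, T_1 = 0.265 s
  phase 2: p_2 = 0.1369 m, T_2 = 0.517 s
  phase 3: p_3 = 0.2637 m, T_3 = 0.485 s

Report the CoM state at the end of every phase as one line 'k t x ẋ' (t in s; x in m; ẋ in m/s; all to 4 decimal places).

1 0.2650 0.0534 0.3854
2 0.7820 0.2055 0.3493
3 1.2670 0.3637 0.4470

phase 1: p=-0.0902, T=0.265, ωT=0.908314, cosh=1.441670, sinh=1.038467; start (x,ẋ)=(0.000100, 0.044400) → end (x,ẋ)=(0.053435, 0.385428)
phase 2: p=0.1369, T=0.517, ωT=1.772069, cosh=3.026497, sinh=2.856517; start (x,ẋ)=(0.053435, 0.385428) → end (x,ẋ)=(0.205504, 0.349291)
phase 3: p=0.2637, T=0.485, ωT=1.662386, cosh=2.730780, sinh=2.541094; start (x,ẋ)=(0.205504, 0.349291) → end (x,ẋ)=(0.363730, 0.446956)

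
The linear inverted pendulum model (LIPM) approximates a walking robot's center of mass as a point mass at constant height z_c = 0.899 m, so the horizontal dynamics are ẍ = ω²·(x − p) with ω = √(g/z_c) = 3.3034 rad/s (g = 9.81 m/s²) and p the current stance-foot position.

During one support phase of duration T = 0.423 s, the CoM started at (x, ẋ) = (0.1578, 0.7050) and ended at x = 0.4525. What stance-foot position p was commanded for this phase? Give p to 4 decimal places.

p = 0.2542

ωT = 3.3034·0.423 = 1.397338; cosh(ωT) = 2.145837, sinh(ωT) = 1.898583
x(T) = p + (x₀−p)·cosh(ωT) + (ẋ₀/ω)·sinh(ωT) ⇒ p·(1 − cosh) = x(T) − x₀·cosh − (ẋ₀/ω)·sinh
numerator   = 0.4525 − (0.1578)·2.145837 − (0.7050/3.3034)·1.898583 = -0.291302
denominator = 1 − 2.145837 = -1.145837
p = -0.291302 / -1.145837 = 0.2542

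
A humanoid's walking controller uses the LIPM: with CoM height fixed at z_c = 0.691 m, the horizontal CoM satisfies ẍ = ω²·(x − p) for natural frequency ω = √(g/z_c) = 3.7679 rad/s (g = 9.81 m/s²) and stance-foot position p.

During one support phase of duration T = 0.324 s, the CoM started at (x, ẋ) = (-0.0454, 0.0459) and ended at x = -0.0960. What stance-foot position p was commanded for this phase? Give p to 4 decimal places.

p = 0.0370

ωT = 3.7679·0.324 = 1.220800; cosh(ωT) = 1.842446, sinh(ωT) = 1.547452
x(T) = p + (x₀−p)·cosh(ωT) + (ẋ₀/ω)·sinh(ωT) ⇒ p·(1 − cosh) = x(T) − x₀·cosh − (ẋ₀/ω)·sinh
numerator   = -0.0960 − (-0.0454)·1.842446 − (0.0459/3.7679)·1.547452 = -0.031204
denominator = 1 − 1.842446 = -0.842446
p = -0.031204 / -0.842446 = 0.0370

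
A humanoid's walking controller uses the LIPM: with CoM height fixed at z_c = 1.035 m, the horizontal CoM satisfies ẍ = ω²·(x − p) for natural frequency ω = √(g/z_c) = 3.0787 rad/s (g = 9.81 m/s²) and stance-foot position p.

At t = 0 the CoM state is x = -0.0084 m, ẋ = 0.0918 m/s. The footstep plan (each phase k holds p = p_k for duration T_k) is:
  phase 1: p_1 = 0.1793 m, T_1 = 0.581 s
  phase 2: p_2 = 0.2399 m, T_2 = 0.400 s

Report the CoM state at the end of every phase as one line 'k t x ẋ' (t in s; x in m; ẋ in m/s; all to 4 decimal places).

1 0.5810 -0.3111 -1.3978
2 0.9810 -1.4960 -5.2572

phase 1: p=0.1793, T=0.581, ωT=1.788725, cosh=3.074496, sinh=2.907323; start (x,ẋ)=(-0.008400, 0.091800) → end (x,ẋ)=(-0.311093, -1.397822)
phase 2: p=0.2399, T=0.400, ωT=1.231480, cosh=1.859079, sinh=1.567218; start (x,ẋ)=(-0.311093, -1.397822) → end (x,ẋ)=(-1.496003, -5.257199)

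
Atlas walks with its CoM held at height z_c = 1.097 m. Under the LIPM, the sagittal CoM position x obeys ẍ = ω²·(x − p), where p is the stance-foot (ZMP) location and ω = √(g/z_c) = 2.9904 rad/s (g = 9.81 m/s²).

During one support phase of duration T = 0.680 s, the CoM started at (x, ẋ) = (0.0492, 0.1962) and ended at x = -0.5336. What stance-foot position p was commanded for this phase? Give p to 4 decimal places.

p = 0.3365

ωT = 2.9904·0.680 = 2.033472; cosh(ωT) = 3.885724, sinh(ωT) = 3.754844
x(T) = p + (x₀−p)·cosh(ωT) + (ẋ₀/ω)·sinh(ωT) ⇒ p·(1 − cosh) = x(T) − x₀·cosh − (ẋ₀/ω)·sinh
numerator   = -0.5336 − (0.0492)·3.885724 − (0.1962/2.9904)·3.754844 = -0.971133
denominator = 1 − 3.885724 = -2.885724
p = -0.971133 / -2.885724 = 0.3365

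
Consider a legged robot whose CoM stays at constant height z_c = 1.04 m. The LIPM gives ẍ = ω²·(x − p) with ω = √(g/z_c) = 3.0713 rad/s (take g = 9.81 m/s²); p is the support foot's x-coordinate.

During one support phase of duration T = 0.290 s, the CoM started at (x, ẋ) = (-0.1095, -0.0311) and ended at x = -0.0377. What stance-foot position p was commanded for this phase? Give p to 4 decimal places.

ωT = 3.0713·0.290 = 0.890677; cosh(ωT) = 1.423578, sinh(ωT) = 1.013200
x(T) = p + (x₀−p)·cosh(ωT) + (ẋ₀/ω)·sinh(ωT) ⇒ p·(1 − cosh) = x(T) − x₀·cosh − (ẋ₀/ω)·sinh
numerator   = -0.0377 − (-0.1095)·1.423578 − (-0.0311/3.0713)·1.013200 = 0.128441
denominator = 1 − 1.423578 = -0.423578
p = 0.128441 / -0.423578 = -0.3032

p = -0.3032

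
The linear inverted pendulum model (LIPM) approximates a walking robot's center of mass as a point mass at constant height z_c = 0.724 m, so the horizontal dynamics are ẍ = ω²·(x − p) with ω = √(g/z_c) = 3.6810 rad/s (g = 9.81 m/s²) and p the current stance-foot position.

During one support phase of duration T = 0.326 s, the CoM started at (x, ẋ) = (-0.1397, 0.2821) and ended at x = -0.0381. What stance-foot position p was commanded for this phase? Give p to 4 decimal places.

p = -0.1223

ωT = 3.6810·0.326 = 1.200006; cosh(ωT) = 1.810665, sinh(ωT) = 1.509472
x(T) = p + (x₀−p)·cosh(ωT) + (ẋ₀/ω)·sinh(ωT) ⇒ p·(1 − cosh) = x(T) − x₀·cosh − (ẋ₀/ω)·sinh
numerator   = -0.0381 − (-0.1397)·1.810665 − (0.2821/3.6810)·1.509472 = 0.099169
denominator = 1 − 1.810665 = -0.810665
p = 0.099169 / -0.810665 = -0.1223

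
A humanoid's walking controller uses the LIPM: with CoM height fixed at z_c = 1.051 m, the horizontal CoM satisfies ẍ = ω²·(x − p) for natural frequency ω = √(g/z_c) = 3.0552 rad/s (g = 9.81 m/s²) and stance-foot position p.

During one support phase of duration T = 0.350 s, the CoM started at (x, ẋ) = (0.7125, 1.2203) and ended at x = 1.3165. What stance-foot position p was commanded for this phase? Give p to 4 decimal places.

p = 0.5681

ωT = 3.0552·0.350 = 1.069320; cosh(ωT) = 1.628320, sinh(ωT) = 1.285078
x(T) = p + (x₀−p)·cosh(ωT) + (ẋ₀/ω)·sinh(ωT) ⇒ p·(1 − cosh) = x(T) − x₀·cosh − (ẋ₀/ω)·sinh
numerator   = 1.3165 − (0.7125)·1.628320 − (1.2203/3.0552)·1.285078 = -0.356960
denominator = 1 − 1.628320 = -0.628320
p = -0.356960 / -0.628320 = 0.5681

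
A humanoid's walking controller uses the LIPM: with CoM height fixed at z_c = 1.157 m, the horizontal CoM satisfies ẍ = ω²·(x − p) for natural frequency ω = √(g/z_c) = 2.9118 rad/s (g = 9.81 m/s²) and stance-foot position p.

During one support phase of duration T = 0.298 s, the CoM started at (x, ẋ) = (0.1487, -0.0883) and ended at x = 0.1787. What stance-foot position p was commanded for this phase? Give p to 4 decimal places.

p = -0.0004

ωT = 2.9118·0.298 = 0.867716; cosh(ωT) = 1.400688, sinh(ωT) = 0.980778
x(T) = p + (x₀−p)·cosh(ωT) + (ẋ₀/ω)·sinh(ωT) ⇒ p·(1 − cosh) = x(T) − x₀·cosh − (ẋ₀/ω)·sinh
numerator   = 0.1787 − (0.1487)·1.400688 − (-0.0883/2.9118)·0.980778 = 0.000160
denominator = 1 − 1.400688 = -0.400688
p = 0.000160 / -0.400688 = -0.0004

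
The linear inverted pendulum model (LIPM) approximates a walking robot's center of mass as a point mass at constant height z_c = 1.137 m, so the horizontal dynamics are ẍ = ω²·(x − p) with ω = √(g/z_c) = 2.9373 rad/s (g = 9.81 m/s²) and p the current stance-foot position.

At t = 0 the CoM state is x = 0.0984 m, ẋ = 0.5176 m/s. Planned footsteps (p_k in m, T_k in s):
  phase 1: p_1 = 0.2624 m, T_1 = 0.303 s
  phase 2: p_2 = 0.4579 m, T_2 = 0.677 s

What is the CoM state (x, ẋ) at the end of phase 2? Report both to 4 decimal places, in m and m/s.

x = -0.1704, ẋ = -1.7109

phase 1: p=0.2624, T=0.303, ωT=0.890002, cosh=1.422895, sinh=1.012240; start (x,ẋ)=(0.098400, 0.517600) → end (x,ẋ)=(0.207418, 0.248877)
phase 2: p=0.4579, T=0.677, ωT=1.988552, cosh=3.720921, sinh=3.584028; start (x,ẋ)=(0.207418, 0.248877) → end (x,ẋ)=(-0.170448, -1.710860)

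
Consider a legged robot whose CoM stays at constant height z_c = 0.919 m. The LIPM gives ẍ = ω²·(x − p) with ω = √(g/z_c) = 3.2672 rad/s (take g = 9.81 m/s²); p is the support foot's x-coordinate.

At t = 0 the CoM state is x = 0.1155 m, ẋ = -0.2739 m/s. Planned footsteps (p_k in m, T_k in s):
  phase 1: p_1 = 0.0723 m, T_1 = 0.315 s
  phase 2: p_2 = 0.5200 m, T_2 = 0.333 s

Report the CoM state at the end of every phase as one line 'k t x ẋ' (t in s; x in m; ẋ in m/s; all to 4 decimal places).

1 0.3150 0.0381 -0.2599
2 0.6480 -0.3810 -2.5009

phase 1: p=0.0723, T=0.315, ωT=1.029168, cosh=1.578020, sinh=1.220716; start (x,ẋ)=(0.115500, -0.273900) → end (x,ẋ)=(0.038134, -0.259924)
phase 2: p=0.5200, T=0.333, ωT=1.087978, cosh=1.652581, sinh=1.315684; start (x,ẋ)=(0.038134, -0.259924) → end (x,ẋ)=(-0.380993, -2.500897)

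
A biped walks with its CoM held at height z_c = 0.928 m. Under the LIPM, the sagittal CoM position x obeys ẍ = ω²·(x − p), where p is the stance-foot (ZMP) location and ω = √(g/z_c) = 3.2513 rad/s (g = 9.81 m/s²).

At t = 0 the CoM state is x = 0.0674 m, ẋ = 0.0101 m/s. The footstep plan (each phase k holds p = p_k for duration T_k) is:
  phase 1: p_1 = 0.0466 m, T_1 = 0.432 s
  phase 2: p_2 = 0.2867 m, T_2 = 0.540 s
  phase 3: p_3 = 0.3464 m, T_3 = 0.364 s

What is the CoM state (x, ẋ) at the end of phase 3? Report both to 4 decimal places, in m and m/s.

x = -1.1151, ẋ = -4.6518

phase 1: p=0.0466, T=0.432, ωT=1.404562, cosh=2.159608, sinh=1.914133; start (x,ẋ)=(0.067400, 0.010100) → end (x,ẋ)=(0.097466, 0.151259)
phase 2: p=0.2867, T=0.540, ωT=1.755702, cosh=2.980148, sinh=2.807362; start (x,ẋ)=(0.097466, 0.151259) → end (x,ẋ)=(-0.146639, -1.276473)
phase 3: p=0.3464, T=0.364, ωT=1.183473, cosh=1.785955, sinh=1.479742; start (x,ẋ)=(-0.146639, -1.276473) → end (x,ẋ)=(-1.115098, -4.651777)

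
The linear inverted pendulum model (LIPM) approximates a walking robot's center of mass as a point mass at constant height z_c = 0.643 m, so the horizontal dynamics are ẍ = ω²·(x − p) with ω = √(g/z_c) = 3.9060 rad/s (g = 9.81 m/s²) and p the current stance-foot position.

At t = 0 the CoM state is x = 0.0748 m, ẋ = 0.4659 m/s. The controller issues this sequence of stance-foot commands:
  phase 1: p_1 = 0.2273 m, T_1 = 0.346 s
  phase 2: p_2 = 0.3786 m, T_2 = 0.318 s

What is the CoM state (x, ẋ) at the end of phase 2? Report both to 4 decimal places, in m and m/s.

phase 1: p=0.2273, T=0.346, ωT=1.351476, cosh=2.060991, sinh=1.802133; start (x,ẋ)=(0.074800, 0.465900) → end (x,ẋ)=(0.127954, -0.113252)
phase 2: p=0.3786, T=0.318, ωT=1.242108, cosh=1.875840, sinh=1.587065; start (x,ẋ)=(0.127954, -0.113252) → end (x,ẋ)=(-0.137588, -1.766218)

x = -0.1376, ẋ = -1.7662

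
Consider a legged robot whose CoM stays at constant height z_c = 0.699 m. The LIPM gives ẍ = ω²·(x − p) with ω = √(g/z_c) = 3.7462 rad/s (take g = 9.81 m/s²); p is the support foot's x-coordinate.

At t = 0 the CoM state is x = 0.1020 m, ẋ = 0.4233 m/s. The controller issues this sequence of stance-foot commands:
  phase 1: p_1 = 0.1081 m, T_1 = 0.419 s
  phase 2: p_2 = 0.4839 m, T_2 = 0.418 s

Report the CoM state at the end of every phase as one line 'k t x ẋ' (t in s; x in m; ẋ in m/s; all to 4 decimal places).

phase 1: p=0.1081, T=0.419, ωT=1.569658, cosh=2.506560, sinh=2.298444; start (x,ẋ)=(0.102000, 0.423300) → end (x,ẋ)=(0.352521, 1.008503)
phase 2: p=0.4839, T=0.418, ωT=1.565912, cosh=2.497967, sinh=2.289070; start (x,ẋ)=(0.352521, 1.008503) → end (x,ẋ)=(0.771954, 1.392596)

1 0.4190 0.3525 1.0085
2 0.8370 0.7720 1.3926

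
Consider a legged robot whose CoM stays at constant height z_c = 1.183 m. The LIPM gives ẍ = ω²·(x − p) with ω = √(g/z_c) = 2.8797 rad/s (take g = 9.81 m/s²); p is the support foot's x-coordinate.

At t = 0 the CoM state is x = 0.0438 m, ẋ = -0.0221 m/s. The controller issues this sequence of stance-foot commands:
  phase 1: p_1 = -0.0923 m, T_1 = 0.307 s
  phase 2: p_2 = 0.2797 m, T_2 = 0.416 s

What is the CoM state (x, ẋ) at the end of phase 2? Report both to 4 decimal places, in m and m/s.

phase 1: p=-0.0923, T=0.307, ωT=0.884068, cosh=1.416913, sinh=1.003814; start (x,ẋ)=(0.043800, -0.022100) → end (x,ẋ)=(0.092838, 0.362108)
phase 2: p=0.2797, T=0.416, ωT=1.197955, cosh=1.807573, sinh=1.505762; start (x,ẋ)=(0.092838, 0.362108) → end (x,ẋ)=(0.131276, -0.155723)

x = 0.1313, ẋ = -0.1557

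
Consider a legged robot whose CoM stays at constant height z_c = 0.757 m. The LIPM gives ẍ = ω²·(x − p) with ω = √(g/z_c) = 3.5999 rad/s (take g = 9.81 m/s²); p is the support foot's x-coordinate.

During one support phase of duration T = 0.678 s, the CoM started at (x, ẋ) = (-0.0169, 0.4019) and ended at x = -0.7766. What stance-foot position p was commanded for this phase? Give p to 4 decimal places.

p = 0.2748

ωT = 3.5999·0.678 = 2.440732; cosh(ωT) = 5.784271, sinh(ωT) = 5.697174
x(T) = p + (x₀−p)·cosh(ωT) + (ẋ₀/ω)·sinh(ωT) ⇒ p·(1 − cosh) = x(T) − x₀·cosh − (ẋ₀/ω)·sinh
numerator   = -0.7766 − (-0.0169)·5.784271 − (0.4019/3.5999)·5.697174 = -1.314890
denominator = 1 − 5.784271 = -4.784271
p = -1.314890 / -4.784271 = 0.2748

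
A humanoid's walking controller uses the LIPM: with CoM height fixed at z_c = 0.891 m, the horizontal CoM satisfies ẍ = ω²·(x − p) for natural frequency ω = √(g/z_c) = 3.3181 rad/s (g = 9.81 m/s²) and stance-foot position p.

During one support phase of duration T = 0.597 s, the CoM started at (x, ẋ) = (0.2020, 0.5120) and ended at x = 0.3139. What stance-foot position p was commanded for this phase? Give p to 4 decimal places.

ωT = 3.3181·0.597 = 1.980906; cosh(ωT) = 3.693625, sinh(ωT) = 3.555681
x(T) = p + (x₀−p)·cosh(ωT) + (ẋ₀/ω)·sinh(ωT) ⇒ p·(1 − cosh) = x(T) − x₀·cosh − (ẋ₀/ω)·sinh
numerator   = 0.3139 − (0.2020)·3.693625 − (0.5120/3.3181)·3.555681 = -0.980872
denominator = 1 − 3.693625 = -2.693625
p = -0.980872 / -2.693625 = 0.3641

p = 0.3641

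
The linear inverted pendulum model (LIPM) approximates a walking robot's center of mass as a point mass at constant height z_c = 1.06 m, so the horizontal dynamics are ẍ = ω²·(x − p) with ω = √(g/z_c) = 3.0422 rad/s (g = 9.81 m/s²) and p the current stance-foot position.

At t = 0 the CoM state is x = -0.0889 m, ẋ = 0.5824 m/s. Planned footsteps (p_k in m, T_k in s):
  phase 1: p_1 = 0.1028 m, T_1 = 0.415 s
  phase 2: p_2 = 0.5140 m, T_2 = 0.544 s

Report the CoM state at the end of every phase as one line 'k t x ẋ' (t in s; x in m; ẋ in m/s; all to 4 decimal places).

phase 1: p=0.1028, T=0.415, ωT=1.262513, cosh=1.908617, sinh=1.625675; start (x,ẋ)=(-0.088900, 0.582400) → end (x,ẋ)=(0.048138, 0.163502)
phase 2: p=0.5140, T=0.544, ωT=1.654957, cosh=2.711977, sinh=2.520877; start (x,ẋ)=(0.048138, 0.163502) → end (x,ẋ)=(-0.613924, -3.129288)

1 0.4150 0.0481 0.1635
2 0.9590 -0.6139 -3.1293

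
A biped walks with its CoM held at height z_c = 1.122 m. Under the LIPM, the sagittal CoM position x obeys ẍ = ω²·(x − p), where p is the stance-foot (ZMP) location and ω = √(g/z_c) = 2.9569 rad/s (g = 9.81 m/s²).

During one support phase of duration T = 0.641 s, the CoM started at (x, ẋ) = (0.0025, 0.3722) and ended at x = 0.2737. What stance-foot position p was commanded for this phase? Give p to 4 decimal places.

p = 0.0600

ωT = 2.9569·0.641 = 1.895373; cosh(ωT) = 3.402646, sinh(ωT) = 3.252384
x(T) = p + (x₀−p)·cosh(ωT) + (ẋ₀/ω)·sinh(ωT) ⇒ p·(1 − cosh) = x(T) − x₀·cosh − (ẋ₀/ω)·sinh
numerator   = 0.2737 − (0.0025)·3.402646 − (0.3722/2.9569)·3.252384 = -0.144201
denominator = 1 − 3.402646 = -2.402646
p = -0.144201 / -2.402646 = 0.0600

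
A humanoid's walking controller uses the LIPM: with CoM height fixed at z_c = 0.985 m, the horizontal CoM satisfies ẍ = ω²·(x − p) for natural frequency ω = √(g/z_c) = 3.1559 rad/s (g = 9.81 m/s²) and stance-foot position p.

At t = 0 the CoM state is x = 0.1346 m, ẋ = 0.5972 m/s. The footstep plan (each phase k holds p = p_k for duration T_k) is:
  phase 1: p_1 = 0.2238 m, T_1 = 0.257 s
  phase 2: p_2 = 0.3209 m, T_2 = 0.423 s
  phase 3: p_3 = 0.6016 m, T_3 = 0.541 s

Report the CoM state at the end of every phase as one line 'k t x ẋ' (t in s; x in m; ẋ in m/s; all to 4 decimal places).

1 0.2570 0.2745 0.5504
2 0.6800 0.5350 0.8592
3 1.2210 1.1380 1.8867

phase 1: p=0.2238, T=0.257, ωT=0.811066, cosh=1.347345, sinh=0.902961; start (x,ẋ)=(0.134600, 0.597200) → end (x,ẋ)=(0.274487, 0.550445)
phase 2: p=0.3209, T=0.423, ωT=1.334946, cosh=2.031481, sinh=1.768309; start (x,ẋ)=(0.274487, 0.550445) → end (x,ẋ)=(0.535037, 0.859205)
phase 3: p=0.6016, T=0.541, ωT=1.707342, cosh=2.847816, sinh=2.666469; start (x,ẋ)=(0.535037, 0.859205) → end (x,ẋ)=(1.137996, 1.886722)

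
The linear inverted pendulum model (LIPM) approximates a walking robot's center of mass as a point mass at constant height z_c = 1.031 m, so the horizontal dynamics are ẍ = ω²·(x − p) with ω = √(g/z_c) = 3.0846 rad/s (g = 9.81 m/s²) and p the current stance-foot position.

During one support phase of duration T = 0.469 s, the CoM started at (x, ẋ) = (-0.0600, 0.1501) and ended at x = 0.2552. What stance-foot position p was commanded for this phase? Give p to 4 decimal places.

p = -0.2351

ωT = 3.0846·0.469 = 1.446677; cosh(ωT) = 2.242162, sinh(ωT) = 2.006811
x(T) = p + (x₀−p)·cosh(ωT) + (ẋ₀/ω)·sinh(ωT) ⇒ p·(1 − cosh) = x(T) − x₀·cosh − (ẋ₀/ω)·sinh
numerator   = 0.2552 − (-0.0600)·2.242162 − (0.1501/3.0846)·2.006811 = 0.292076
denominator = 1 − 2.242162 = -1.242162
p = 0.292076 / -1.242162 = -0.2351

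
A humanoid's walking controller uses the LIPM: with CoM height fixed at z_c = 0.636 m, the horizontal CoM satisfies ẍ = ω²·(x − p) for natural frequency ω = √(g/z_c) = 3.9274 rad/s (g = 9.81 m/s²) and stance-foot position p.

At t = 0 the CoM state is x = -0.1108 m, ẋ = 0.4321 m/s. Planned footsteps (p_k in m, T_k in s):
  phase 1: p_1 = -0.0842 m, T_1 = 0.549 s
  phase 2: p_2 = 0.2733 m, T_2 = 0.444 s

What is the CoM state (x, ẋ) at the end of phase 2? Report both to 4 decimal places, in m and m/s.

phase 1: p=-0.0842, T=0.549, ωT=2.156143, cosh=4.376762, sinh=4.260992; start (x,ẋ)=(-0.110800, 0.432100) → end (x,ẋ)=(0.268181, 1.446058)
phase 2: p=0.2733, T=0.444, ωT=1.743766, cosh=2.946849, sinh=2.771989; start (x,ẋ)=(0.268181, 1.446058) → end (x,ẋ)=(1.278852, 4.205581)

x = 1.2789, ẋ = 4.2056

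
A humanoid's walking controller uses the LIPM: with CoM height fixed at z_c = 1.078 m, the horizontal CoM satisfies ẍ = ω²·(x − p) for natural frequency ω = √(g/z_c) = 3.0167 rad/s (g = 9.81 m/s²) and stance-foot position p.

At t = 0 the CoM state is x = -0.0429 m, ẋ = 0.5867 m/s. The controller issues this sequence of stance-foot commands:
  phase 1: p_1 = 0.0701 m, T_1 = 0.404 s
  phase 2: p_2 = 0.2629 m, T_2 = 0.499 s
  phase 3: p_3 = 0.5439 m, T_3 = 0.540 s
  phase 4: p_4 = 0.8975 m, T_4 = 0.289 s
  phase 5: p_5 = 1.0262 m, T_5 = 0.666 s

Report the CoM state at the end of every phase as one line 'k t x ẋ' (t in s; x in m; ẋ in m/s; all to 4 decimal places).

1 0.4040 0.1625 0.5529
2 0.9030 0.4181 0.6581
3 1.4430 0.7455 0.8118
4 1.7320 0.9495 0.6881
5 2.3980 1.5702 1.7644

phase 1: p=0.0701, T=0.404, ωT=1.218747, cosh=1.839273, sinh=1.543673; start (x,ẋ)=(-0.042900, 0.586700) → end (x,ẋ)=(0.162482, 0.552883)
phase 2: p=0.2629, T=0.499, ωT=1.505333, cosh=2.363799, sinh=2.141856; start (x,ẋ)=(0.162482, 0.552883) → end (x,ẋ)=(0.418079, 0.658070)
phase 3: p=0.5439, T=0.540, ωT=1.629018, cosh=2.647494, sinh=2.451372; start (x,ẋ)=(0.418079, 0.658070) → end (x,ẋ)=(0.745536, 0.811780)
phase 4: p=0.8975, T=0.289, ωT=0.871826, cosh=1.404731, sinh=0.986543; start (x,ẋ)=(0.745536, 0.811780) → end (x,ẋ)=(0.949506, 0.688072)
phase 5: p=1.0262, T=0.666, ωT=2.009122, cosh=3.795438, sinh=3.661331; start (x,ẋ)=(0.949506, 0.688072) → end (x,ẋ)=(1.570218, 1.764441)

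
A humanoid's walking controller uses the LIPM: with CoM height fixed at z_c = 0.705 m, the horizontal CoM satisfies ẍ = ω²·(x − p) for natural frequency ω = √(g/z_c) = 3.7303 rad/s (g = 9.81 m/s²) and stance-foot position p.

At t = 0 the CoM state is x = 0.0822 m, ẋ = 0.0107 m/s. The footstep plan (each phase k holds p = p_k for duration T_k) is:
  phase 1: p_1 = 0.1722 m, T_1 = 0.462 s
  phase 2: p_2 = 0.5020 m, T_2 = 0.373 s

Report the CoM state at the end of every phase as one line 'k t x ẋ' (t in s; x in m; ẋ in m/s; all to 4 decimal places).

1 0.4620 -0.0802 -0.8797
2 0.8350 -1.1855 -5.9737

phase 1: p=0.1722, T=0.462, ωT=1.723399, cosh=2.890999, sinh=2.712541; start (x,ẋ)=(0.082200, 0.010700) → end (x,ẋ)=(-0.080209, -0.879740)
phase 2: p=0.5020, T=0.373, ωT=1.391402, cosh=2.134604, sinh=1.885878; start (x,ẋ)=(-0.080209, -0.879740) → end (x,ẋ)=(-1.185545, -5.973675)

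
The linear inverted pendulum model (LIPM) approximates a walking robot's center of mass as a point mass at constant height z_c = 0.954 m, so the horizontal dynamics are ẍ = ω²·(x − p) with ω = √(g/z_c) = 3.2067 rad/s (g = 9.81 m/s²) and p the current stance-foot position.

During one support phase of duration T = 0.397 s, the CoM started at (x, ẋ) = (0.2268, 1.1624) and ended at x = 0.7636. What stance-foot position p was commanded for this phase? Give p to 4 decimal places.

ωT = 3.2067·0.397 = 1.273060; cosh(ωT) = 1.925869, sinh(ωT) = 1.645896
x(T) = p + (x₀−p)·cosh(ωT) + (ẋ₀/ω)·sinh(ωT) ⇒ p·(1 − cosh) = x(T) − x₀·cosh − (ẋ₀/ω)·sinh
numerator   = 0.7636 − (0.2268)·1.925869 − (1.1624/3.2067)·1.645896 = -0.269810
denominator = 1 − 1.925869 = -0.925869
p = -0.269810 / -0.925869 = 0.2914

p = 0.2914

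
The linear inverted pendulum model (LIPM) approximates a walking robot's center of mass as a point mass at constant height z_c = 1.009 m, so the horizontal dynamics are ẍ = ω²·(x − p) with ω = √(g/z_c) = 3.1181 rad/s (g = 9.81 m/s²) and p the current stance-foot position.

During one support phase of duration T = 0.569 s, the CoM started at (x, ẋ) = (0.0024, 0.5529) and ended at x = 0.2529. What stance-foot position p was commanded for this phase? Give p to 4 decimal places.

p = 0.1289

ωT = 3.1181·0.569 = 1.774199; cosh(ωT) = 3.032588, sinh(ωT) = 2.862969
x(T) = p + (x₀−p)·cosh(ωT) + (ẋ₀/ω)·sinh(ωT) ⇒ p·(1 − cosh) = x(T) − x₀·cosh − (ẋ₀/ω)·sinh
numerator   = 0.2529 − (0.0024)·3.032588 − (0.5529/3.1181)·2.862969 = -0.262038
denominator = 1 − 3.032588 = -2.032588
p = -0.262038 / -2.032588 = 0.1289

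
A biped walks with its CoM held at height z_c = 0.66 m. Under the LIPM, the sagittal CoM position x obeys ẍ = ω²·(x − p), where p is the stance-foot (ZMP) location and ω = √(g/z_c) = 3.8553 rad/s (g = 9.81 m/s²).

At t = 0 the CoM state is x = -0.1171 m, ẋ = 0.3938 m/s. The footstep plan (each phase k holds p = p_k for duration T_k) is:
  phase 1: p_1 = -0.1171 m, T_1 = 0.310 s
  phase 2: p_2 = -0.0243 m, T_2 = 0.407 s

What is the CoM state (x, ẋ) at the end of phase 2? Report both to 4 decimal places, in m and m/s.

x = 0.5504, ẋ = 2.3148

phase 1: p=-0.1171, T=0.310, ωT=1.195143, cosh=1.803345, sinh=1.500685; start (x,ẋ)=(-0.117100, 0.393800) → end (x,ẋ)=(0.036188, 0.710157)
phase 2: p=-0.0243, T=0.407, ωT=1.569107, cosh=2.505295, sinh=2.297064; start (x,ẋ)=(0.036188, 0.710157) → end (x,ẋ)=(0.550365, 2.314824)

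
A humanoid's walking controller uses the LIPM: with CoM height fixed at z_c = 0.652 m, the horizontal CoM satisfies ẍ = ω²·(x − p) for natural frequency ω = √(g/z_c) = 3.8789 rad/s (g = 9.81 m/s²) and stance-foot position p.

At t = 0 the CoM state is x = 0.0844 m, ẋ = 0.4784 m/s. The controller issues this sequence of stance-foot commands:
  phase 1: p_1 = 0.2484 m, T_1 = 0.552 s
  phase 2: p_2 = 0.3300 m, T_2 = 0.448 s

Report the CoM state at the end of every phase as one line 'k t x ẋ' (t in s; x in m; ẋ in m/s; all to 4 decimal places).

phase 1: p=0.2484, T=0.552, ωT=2.141153, cosh=4.313380, sinh=4.195861; start (x,ẋ)=(0.084400, 0.478400) → end (x,ẋ)=(0.058498, -0.605632)
phase 2: p=0.3300, T=0.448, ωT=1.737747, cosh=2.930220, sinh=2.754303; start (x,ẋ)=(0.058498, -0.605632) → end (x,ẋ)=(-0.895605, -4.675276)

1 0.5520 0.0585 -0.6056
2 1.0000 -0.8956 -4.6753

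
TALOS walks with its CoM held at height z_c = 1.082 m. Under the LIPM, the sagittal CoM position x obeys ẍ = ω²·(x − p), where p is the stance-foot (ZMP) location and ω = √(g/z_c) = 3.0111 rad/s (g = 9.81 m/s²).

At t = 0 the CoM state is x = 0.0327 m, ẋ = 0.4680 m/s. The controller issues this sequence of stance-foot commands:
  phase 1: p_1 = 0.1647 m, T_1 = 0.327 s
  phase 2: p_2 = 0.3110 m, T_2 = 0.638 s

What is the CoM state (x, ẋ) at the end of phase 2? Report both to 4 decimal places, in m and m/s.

x = 0.0070, ẋ = -0.8035

phase 1: p=0.1647, T=0.327, ωT=0.984630, cosh=1.525199, sinh=1.151621; start (x,ẋ)=(0.032700, 0.468000) → end (x,ẋ)=(0.142364, 0.256064)
phase 2: p=0.3110, T=0.638, ωT=1.921082, cosh=3.487395, sinh=3.340946; start (x,ẋ)=(0.142364, 0.256064) → end (x,ẋ)=(0.007015, -0.803466)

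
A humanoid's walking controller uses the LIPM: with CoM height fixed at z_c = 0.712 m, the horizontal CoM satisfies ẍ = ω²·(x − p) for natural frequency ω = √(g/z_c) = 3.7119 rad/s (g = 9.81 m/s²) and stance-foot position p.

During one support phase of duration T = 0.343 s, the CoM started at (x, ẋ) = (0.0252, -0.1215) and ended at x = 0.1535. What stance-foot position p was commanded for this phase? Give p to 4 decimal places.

ωT = 3.7119·0.343 = 1.273182; cosh(ωT) = 1.926070, sinh(ωT) = 1.646130
x(T) = p + (x₀−p)·cosh(ωT) + (ẋ₀/ω)·sinh(ωT) ⇒ p·(1 − cosh) = x(T) − x₀·cosh − (ẋ₀/ω)·sinh
numerator   = 0.1535 − (0.0252)·1.926070 − (-0.1215/3.7119)·1.646130 = 0.158845
denominator = 1 − 1.926070 = -0.926070
p = 0.158845 / -0.926070 = -0.1715

p = -0.1715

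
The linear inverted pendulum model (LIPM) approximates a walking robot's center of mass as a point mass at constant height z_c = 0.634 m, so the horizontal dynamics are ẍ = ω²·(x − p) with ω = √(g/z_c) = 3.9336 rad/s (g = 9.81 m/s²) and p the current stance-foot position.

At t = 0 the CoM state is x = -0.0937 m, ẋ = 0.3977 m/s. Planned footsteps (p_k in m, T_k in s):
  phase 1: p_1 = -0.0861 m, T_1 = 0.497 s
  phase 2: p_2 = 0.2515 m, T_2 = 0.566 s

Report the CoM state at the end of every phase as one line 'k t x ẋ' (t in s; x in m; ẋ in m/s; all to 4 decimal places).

1 0.4970 0.2365 1.3293
2 1.0630 1.7285 5.9599

phase 1: p=-0.0861, T=0.497, ωT=1.954999, cosh=3.602739, sinh=3.461174; start (x,ẋ)=(-0.093700, 0.397700) → end (x,ẋ)=(0.236455, 1.329336)
phase 2: p=0.2515, T=0.566, ωT=2.226418, cosh=4.687262, sinh=4.579348; start (x,ẋ)=(0.236455, 1.329336) → end (x,ẋ)=(1.728545, 5.959944)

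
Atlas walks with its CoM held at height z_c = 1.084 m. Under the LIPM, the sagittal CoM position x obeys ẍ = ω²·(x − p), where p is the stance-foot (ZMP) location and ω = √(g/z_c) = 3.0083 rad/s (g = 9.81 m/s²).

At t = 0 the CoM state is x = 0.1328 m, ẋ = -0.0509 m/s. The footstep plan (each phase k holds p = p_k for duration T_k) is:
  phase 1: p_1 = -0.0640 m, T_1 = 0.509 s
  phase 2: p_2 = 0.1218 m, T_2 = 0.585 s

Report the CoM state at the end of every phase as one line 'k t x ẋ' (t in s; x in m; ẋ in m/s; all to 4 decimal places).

1 0.5090 0.3750 1.1815
2 1.0940 1.9868 5.6826

phase 1: p=-0.0640, T=0.509, ωT=1.531225, cosh=2.420053, sinh=2.203783; start (x,ẋ)=(0.132800, -0.050900) → end (x,ẋ)=(0.374979, 1.181532)
phase 2: p=0.1218, T=0.585, ωT=1.759856, cosh=2.991834, sinh=2.819764; start (x,ẋ)=(0.374979, 1.181532) → end (x,ẋ)=(1.986752, 5.682587)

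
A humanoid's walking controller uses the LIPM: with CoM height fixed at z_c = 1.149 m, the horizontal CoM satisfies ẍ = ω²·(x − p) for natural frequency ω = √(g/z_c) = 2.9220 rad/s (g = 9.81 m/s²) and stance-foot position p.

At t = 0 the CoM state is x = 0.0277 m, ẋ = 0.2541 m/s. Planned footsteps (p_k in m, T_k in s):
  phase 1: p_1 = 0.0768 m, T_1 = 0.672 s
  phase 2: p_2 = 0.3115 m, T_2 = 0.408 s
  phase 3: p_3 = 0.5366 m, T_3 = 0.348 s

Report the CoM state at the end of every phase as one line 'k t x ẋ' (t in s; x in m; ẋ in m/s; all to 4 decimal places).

phase 1: p=0.0768, T=0.672, ωT=1.963584, cosh=3.632586, sinh=3.492231; start (x,ẋ)=(0.027700, 0.254100) → end (x,ẋ)=(0.202128, 0.422009)
phase 2: p=0.3115, T=0.408, ωT=1.192176, cosh=1.798901, sinh=1.495341; start (x,ẋ)=(0.202128, 0.422009) → end (x,ẋ)=(0.330715, 0.281263)
phase 3: p=0.5366, T=0.348, ωT=1.016856, cosh=1.563110, sinh=1.201380; start (x,ẋ)=(0.330715, 0.281263) → end (x,ẋ)=(0.330420, -0.283101)

1 0.6720 0.2021 0.4220
2 1.0800 0.3307 0.2813
3 1.4280 0.3304 -0.2831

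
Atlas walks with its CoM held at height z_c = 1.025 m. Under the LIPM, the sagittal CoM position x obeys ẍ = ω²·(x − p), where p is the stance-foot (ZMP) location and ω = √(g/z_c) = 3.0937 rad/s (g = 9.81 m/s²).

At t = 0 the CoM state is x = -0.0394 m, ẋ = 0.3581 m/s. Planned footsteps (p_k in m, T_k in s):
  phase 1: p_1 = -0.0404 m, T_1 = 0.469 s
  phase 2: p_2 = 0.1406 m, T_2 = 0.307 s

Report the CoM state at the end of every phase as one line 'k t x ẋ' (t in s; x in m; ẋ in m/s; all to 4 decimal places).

phase 1: p=-0.0404, T=0.469, ωT=1.450945, cosh=2.250747, sinh=2.016399; start (x,ẋ)=(-0.039400, 0.358100) → end (x,ẋ)=(0.195252, 0.812231)
phase 2: p=0.1406, T=0.307, ωT=0.949766, cosh=1.485968, sinh=1.099136; start (x,ẋ)=(0.195252, 0.812231) → end (x,ẋ)=(0.510382, 1.392786)

1 0.4690 0.1953 0.8122
2 0.7760 0.5104 1.3928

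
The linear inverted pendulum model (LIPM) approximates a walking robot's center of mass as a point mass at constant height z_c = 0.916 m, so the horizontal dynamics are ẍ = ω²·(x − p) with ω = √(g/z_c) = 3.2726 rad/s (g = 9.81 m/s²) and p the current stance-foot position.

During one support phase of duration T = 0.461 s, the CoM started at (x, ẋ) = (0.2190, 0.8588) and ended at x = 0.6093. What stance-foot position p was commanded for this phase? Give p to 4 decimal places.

ωT = 3.2726·0.461 = 1.508669; cosh(ωT) = 2.370956, sinh(ωT) = 2.149752
x(T) = p + (x₀−p)·cosh(ωT) + (ẋ₀/ω)·sinh(ωT) ⇒ p·(1 − cosh) = x(T) − x₀·cosh − (ẋ₀/ω)·sinh
numerator   = 0.6093 − (0.2190)·2.370956 − (0.8588/3.2726)·2.149752 = -0.474080
denominator = 1 − 2.370956 = -1.370956
p = -0.474080 / -1.370956 = 0.3458

p = 0.3458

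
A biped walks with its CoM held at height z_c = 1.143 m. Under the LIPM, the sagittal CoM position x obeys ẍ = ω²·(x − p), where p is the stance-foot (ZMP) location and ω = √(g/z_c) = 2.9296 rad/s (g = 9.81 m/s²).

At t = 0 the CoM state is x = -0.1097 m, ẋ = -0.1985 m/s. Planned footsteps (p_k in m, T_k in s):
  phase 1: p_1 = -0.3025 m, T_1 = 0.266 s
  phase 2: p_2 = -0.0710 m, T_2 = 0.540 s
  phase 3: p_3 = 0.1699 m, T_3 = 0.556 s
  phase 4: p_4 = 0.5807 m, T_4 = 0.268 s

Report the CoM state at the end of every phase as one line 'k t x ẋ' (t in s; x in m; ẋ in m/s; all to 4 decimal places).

1 0.2660 -0.1064 0.2242
2 0.8060 0.0174 0.3264
3 1.3620 0.0394 -0.2308
4 1.6300 -0.2047 -1.6828

phase 1: p=-0.3025, T=0.266, ωT=0.779274, cosh=1.319314, sinh=0.860575; start (x,ẋ)=(-0.109700, -0.198500) → end (x,ẋ)=(-0.106446, 0.224192)
phase 2: p=-0.0710, T=0.540, ωT=1.581984, cosh=2.535082, sinh=2.329515; start (x,ẋ)=(-0.106446, 0.224192) → end (x,ẋ)=(0.017411, 0.326442)
phase 3: p=0.1699, T=0.556, ωT=1.628858, cosh=2.647100, sinh=2.450947; start (x,ẋ)=(0.017411, 0.326442) → end (x,ẋ)=(0.039352, -0.230792)
phase 4: p=0.5807, T=0.268, ωT=0.785133, cosh=1.324379, sinh=0.868319; start (x,ẋ)=(0.039352, -0.230792) → end (x,ẋ)=(-0.204655, -1.682751)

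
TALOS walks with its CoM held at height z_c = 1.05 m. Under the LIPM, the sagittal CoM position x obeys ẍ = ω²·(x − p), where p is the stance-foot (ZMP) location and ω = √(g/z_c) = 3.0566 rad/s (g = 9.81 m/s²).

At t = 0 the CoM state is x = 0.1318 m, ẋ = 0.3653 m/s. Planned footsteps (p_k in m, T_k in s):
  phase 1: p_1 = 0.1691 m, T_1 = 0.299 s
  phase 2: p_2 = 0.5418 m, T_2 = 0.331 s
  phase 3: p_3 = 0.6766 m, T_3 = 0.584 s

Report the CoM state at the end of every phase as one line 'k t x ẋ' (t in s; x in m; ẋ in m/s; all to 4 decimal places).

phase 1: p=0.1691, T=0.299, ωT=0.913923, cosh=1.447518, sinh=1.046570; start (x,ẋ)=(0.131800, 0.365300) → end (x,ẋ)=(0.240185, 0.409458)
phase 2: p=0.5418, T=0.331, ωT=1.011735, cosh=1.556978, sinh=1.193390; start (x,ẋ)=(0.240185, 0.409458) → end (x,ẋ)=(0.232057, -0.462689)
phase 3: p=0.6766, T=0.584, ωT=1.785054, cosh=3.063846, sinh=2.896058; start (x,ẋ)=(0.232057, -0.462689) → end (x,ẋ)=(-1.123798, -5.352740)

1 0.2990 0.2402 0.4095
2 0.6300 0.2321 -0.4627
3 1.2140 -1.1238 -5.3527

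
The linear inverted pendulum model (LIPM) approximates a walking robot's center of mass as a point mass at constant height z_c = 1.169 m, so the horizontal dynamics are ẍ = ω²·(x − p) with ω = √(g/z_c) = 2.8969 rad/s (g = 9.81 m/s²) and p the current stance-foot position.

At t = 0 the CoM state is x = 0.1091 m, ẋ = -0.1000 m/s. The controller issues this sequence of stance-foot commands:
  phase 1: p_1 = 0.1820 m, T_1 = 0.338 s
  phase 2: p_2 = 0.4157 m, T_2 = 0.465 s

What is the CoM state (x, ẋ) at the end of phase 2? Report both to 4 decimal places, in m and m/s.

x = -0.6159, ẋ = -2.8016

phase 1: p=0.1820, T=0.338, ωT=0.979152, cosh=1.518914, sinh=1.143284; start (x,ẋ)=(0.109100, -0.100000) → end (x,ẋ)=(0.031805, -0.393335)
phase 2: p=0.4157, T=0.465, ωT=1.347059, cosh=2.053050, sinh=1.793046; start (x,ẋ)=(0.031805, -0.393335) → end (x,ẋ)=(-0.615911, -2.801590)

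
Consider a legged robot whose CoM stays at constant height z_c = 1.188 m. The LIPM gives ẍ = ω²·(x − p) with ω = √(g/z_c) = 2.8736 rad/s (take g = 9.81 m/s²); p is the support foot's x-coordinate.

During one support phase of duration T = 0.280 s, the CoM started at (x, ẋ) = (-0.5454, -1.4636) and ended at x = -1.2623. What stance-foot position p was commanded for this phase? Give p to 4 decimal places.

p = 0.2200

ωT = 2.8736·0.280 = 0.804608; cosh(ωT) = 1.341542, sinh(ωT) = 0.894278
x(T) = p + (x₀−p)·cosh(ωT) + (ẋ₀/ω)·sinh(ωT) ⇒ p·(1 − cosh) = x(T) − x₀·cosh − (ẋ₀/ω)·sinh
numerator   = -1.2623 − (-0.5454)·1.341542 − (-1.4636/2.8736)·0.894278 = -0.075144
denominator = 1 − 1.341542 = -0.341542
p = -0.075144 / -0.341542 = 0.2200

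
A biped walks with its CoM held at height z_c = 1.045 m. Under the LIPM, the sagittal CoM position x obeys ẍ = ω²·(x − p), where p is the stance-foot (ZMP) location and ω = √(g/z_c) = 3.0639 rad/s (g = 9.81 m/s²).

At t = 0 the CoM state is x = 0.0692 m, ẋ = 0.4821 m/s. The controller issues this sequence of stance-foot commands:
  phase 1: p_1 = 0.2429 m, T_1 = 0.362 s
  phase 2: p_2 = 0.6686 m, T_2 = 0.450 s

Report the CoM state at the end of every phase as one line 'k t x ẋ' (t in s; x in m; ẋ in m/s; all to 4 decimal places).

1 0.3620 0.1635 0.0913
2 0.8120 -0.3422 -2.6841

phase 1: p=0.2429, T=0.362, ωT=1.109132, cosh=1.680785, sinh=1.350940; start (x,ẋ)=(0.069200, 0.482100) → end (x,ẋ)=(0.163516, 0.091337)
phase 2: p=0.6686, T=0.450, ωT=1.378755, cosh=2.110924, sinh=1.859032; start (x,ẋ)=(0.163516, 0.091337) → end (x,ẋ)=(-0.342175, -2.684097)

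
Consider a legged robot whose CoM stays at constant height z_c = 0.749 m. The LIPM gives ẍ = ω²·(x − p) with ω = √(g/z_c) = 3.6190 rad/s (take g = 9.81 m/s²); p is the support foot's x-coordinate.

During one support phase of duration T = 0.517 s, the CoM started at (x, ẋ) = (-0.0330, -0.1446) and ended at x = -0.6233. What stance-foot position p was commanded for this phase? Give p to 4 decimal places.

ωT = 3.6190·0.517 = 1.871023; cosh(ωT) = 3.324452, sinh(ωT) = 3.170486
x(T) = p + (x₀−p)·cosh(ωT) + (ẋ₀/ω)·sinh(ωT) ⇒ p·(1 − cosh) = x(T) − x₀·cosh − (ẋ₀/ω)·sinh
numerator   = -0.6233 − (-0.0330)·3.324452 − (-0.1446/3.6190)·3.170486 = -0.386914
denominator = 1 − 3.324452 = -2.324452
p = -0.386914 / -2.324452 = 0.1665

p = 0.1665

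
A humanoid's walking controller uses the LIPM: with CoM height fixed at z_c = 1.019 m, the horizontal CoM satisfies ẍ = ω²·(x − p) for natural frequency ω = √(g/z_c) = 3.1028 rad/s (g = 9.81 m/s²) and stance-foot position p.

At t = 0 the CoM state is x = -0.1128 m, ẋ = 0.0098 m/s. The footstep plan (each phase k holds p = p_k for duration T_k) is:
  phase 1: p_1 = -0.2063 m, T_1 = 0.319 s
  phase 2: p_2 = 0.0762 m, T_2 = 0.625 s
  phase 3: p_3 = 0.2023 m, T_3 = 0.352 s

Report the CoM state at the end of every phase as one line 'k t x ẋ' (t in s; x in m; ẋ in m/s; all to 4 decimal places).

phase 1: p=-0.2063, T=0.319, ωT=0.989793, cosh=1.531166, sinh=1.159512; start (x,ẋ)=(-0.112800, 0.009800) → end (x,ẋ)=(-0.059474, 0.351394)
phase 2: p=0.0762, T=0.625, ωT=1.939250, cosh=3.548673, sinh=3.404861; start (x,ẋ)=(-0.059474, 0.351394) → end (x,ẋ)=(-0.019660, -0.186358)
phase 3: p=0.2023, T=0.352, ωT=1.092186, cosh=1.658132, sinh=1.322650; start (x,ẋ)=(-0.019660, -0.186358) → end (x,ẋ)=(-0.245178, -1.219911)

1 0.3190 -0.0595 0.3514
2 0.9440 -0.0197 -0.1864
3 1.2960 -0.2452 -1.2199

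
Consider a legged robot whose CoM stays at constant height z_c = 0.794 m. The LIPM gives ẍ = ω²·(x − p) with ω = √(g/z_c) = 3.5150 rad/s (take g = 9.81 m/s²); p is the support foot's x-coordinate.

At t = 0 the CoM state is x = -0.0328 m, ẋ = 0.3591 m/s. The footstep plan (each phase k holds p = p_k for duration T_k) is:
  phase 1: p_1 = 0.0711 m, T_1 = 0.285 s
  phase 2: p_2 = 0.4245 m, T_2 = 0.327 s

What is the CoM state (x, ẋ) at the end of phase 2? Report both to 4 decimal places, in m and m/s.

x = -0.2087, ẋ = -1.7477

phase 1: p=0.0711, T=0.285, ωT=1.001775, cosh=1.545169, sinh=1.177942; start (x,ẋ)=(-0.032800, 0.359100) → end (x,ẋ)=(0.030898, 0.124676)
phase 2: p=0.4245, T=0.327, ωT=1.149405, cosh=1.736570, sinh=1.419745; start (x,ẋ)=(0.030898, 0.124676) → end (x,ẋ)=(-0.208659, -1.747724)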